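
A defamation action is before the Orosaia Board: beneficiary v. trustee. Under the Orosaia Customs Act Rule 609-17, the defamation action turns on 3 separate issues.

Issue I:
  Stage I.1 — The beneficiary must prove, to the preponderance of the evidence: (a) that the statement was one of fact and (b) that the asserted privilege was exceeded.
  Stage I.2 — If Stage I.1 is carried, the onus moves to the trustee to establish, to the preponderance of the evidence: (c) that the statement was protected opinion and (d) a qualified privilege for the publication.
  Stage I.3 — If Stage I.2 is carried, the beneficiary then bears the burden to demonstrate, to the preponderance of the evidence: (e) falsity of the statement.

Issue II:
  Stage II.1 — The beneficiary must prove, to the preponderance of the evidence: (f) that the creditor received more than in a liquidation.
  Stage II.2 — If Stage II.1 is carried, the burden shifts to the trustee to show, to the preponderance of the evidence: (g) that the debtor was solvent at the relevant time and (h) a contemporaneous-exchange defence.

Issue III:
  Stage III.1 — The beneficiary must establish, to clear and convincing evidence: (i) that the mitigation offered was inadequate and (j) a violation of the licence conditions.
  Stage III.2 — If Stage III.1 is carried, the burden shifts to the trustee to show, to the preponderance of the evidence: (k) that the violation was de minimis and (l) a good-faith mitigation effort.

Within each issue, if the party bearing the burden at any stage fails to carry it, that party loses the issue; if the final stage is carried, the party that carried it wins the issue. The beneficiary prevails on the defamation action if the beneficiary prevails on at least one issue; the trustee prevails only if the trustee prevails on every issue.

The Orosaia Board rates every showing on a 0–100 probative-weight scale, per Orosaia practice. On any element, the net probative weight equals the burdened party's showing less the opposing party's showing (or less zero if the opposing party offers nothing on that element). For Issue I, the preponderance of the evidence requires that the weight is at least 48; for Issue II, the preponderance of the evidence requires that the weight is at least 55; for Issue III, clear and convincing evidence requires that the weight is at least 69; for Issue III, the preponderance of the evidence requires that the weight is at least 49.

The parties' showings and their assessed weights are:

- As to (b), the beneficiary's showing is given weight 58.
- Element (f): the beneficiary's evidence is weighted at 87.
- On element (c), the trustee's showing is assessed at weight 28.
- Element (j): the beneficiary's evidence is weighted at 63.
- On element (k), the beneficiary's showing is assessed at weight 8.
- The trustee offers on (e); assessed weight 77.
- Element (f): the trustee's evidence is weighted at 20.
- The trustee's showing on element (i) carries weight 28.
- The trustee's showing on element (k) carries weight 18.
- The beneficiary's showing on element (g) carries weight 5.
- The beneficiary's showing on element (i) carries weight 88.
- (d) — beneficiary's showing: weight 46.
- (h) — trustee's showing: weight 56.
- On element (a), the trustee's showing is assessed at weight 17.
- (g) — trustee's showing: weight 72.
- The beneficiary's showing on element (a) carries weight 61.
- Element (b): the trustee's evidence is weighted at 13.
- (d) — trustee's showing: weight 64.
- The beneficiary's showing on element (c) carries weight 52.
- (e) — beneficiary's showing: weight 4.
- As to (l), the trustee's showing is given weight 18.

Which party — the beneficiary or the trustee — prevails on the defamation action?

trustee

— Issue I —
Stage I.1 (beneficiary, the preponderance of the evidence, weight is at least 48): (a) net 61−17=44 < 48 — fails; (b) net 58−13=45 < 48 — fails.
  Stage I.1 not carried; the beneficiary fails its burden.
The trustee prevails on this issue.
— Issue II —
Stage II.1 — burden on beneficiary; standard: the preponderance of the evidence (weight is at least 55).
    (f): 87 − 20 = 67 ≥ 55 [met]
  Stage II.1 is satisfied; the onus moves to the trustee.
Stage II.2 — burden on trustee; standard: the preponderance of the evidence (weight is at least 55).
    (g): 72 − 5 = 67 ≥ 55 [met]
    (h): 56 ≥ 55 [met]
  All elements met at the final stage.
Every stage carried; the trustee prevails on this issue.
— Issue III —
Stage III.1 (beneficiary, clear and convincing evidence, weight is at least 69): (i) net 88−28=60 < 69 — fails; (j) 63 < 69 — fails.
  Not every element is met, so the beneficiary fails to carry Stage III.1.
The analysis ends at Stage III.1; the trustee prevails on this issue.
Per-issue: Issue I → trustee; Issue II → trustee; Issue III → trustee. The beneficiary must prevail on at least one issue; overall, the trustee prevails.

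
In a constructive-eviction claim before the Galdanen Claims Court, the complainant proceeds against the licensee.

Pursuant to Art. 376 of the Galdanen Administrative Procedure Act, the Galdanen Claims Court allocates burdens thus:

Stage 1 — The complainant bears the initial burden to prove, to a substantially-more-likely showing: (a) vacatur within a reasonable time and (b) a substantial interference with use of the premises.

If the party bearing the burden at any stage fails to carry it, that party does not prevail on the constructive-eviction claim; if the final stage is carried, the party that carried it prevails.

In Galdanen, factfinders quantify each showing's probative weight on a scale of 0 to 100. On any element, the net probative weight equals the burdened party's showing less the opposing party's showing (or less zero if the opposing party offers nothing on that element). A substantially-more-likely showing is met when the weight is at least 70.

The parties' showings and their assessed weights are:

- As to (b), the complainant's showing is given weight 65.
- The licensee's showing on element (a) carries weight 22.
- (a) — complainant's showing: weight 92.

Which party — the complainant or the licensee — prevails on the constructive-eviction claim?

licensee

Stage 1 — burden on complainant; standard: a substantially-more-likely showing (weight is at least 70).
    (a): 92 − 22 = 70 ≥ 70 [met]
    (b): 65 < 70 [not met]
  The complainant does not carry Stage 1.
The licensee prevails.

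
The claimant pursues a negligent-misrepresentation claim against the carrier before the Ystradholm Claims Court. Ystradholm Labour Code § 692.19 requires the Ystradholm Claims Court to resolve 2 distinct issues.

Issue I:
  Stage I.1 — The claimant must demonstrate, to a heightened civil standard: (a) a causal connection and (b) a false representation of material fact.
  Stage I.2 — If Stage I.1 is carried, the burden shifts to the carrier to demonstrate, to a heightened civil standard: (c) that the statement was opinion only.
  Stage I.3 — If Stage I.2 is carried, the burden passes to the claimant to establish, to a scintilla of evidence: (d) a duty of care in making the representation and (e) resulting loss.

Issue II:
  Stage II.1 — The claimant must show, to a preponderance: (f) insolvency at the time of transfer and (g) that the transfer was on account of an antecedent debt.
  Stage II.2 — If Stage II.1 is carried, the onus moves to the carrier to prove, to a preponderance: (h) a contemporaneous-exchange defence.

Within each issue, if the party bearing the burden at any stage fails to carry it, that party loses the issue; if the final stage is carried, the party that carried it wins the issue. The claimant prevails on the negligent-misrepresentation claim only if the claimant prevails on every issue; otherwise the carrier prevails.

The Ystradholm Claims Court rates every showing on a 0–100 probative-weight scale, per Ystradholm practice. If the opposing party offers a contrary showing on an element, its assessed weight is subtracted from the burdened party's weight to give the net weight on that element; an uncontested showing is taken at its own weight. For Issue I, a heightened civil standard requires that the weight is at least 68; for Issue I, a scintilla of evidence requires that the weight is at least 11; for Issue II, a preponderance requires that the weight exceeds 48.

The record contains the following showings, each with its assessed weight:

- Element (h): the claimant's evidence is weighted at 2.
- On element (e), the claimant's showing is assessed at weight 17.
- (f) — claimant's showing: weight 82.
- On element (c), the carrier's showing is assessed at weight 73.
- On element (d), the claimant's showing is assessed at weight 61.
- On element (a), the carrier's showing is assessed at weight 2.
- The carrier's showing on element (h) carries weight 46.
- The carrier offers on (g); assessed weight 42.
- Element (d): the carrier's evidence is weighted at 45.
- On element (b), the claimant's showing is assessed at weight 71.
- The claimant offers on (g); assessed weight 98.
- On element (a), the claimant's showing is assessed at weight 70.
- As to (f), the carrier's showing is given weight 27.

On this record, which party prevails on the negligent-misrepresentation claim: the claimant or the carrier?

claimant

— Issue I —
Stage I.1 (claimant, a heightened civil standard, weight is at least 68): (a) net 70−2=68 ≥ 68 — meets; (b) 71 ≥ 68 — meets.
  The claimant carries Stage I.1; the carrier now bears the burden.
Stage I.2 (carrier, a heightened civil standard, weight is at least 68): (c) 73 ≥ 68 — meets.
  Stage I.2 is satisfied; the onus moves to the claimant.
Stage I.3 (claimant, a scintilla of evidence, weight is at least 11): (d) net 61−45=16 ≥ 11 — meets; (e) 17 ≥ 11 — meets.
  All elements met at the final stage.
Every stage carried; the claimant prevails on this issue.
— Issue II —
Stage II.1 (claimant, a preponderance, weight exceeds 48): (f) net 82−27=55 > 48 — meets; (g) net 98−42=56 > 48 — meets.
  Stage II.1 carried; the burden shifts to the carrier.
Stage II.2 (carrier, a preponderance, weight exceeds 48): (h) net 46−2=44 ≤ 48 — fails.
  The carrier does not carry Stage II.2.
The analysis ends at Stage II.2; the claimant prevails on this issue.
Per-issue: Issue I → claimant; Issue II → claimant. The claimant must prevail on every issue; overall, the claimant prevails.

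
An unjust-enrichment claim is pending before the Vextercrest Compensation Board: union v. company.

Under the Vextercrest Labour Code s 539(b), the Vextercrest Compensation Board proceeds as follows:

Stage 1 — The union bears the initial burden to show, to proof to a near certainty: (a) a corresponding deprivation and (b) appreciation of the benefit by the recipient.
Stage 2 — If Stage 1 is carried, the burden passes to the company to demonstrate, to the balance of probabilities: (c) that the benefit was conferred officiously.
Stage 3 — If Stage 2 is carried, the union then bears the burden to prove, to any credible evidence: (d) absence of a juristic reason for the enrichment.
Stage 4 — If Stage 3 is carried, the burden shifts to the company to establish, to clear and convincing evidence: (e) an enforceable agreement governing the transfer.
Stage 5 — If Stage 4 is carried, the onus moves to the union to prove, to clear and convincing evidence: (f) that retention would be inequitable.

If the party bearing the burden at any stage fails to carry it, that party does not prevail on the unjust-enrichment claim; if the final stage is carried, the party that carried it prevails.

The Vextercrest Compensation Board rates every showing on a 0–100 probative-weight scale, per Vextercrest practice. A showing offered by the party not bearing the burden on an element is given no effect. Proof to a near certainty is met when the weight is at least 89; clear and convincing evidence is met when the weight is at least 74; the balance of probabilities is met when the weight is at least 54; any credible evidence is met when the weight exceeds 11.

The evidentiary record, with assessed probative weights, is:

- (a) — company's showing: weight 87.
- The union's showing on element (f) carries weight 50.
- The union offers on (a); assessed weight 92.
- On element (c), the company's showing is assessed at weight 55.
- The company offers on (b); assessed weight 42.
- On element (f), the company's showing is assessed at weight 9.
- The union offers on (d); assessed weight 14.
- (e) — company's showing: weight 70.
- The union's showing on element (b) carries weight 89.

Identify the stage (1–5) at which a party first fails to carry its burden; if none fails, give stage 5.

Stage 1 (union, proof to a near certainty, weight is at least 89): (a) 92 (company's 87 disregarded) ≥ 89 — meets; (b) 89 (company's 42 disregarded) ≥ 89 — meets.
  Stage 1 is satisfied; the onus moves to the company.
Stage 2 (company, the balance of probabilities, weight is at least 54): (c) 55 ≥ 54 — meets.
  Stage 2 carried; the burden shifts to the union.
Stage 3 (union, any credible evidence, weight exceeds 11): (d) 14 > 11 — meets.
  All elements met. The burden passes to the company.
Stage 4 (company, clear and convincing evidence, weight is at least 74): (e) 70 < 74 — fails.
  The company does not carry Stage 4.
The union prevails.

stage 4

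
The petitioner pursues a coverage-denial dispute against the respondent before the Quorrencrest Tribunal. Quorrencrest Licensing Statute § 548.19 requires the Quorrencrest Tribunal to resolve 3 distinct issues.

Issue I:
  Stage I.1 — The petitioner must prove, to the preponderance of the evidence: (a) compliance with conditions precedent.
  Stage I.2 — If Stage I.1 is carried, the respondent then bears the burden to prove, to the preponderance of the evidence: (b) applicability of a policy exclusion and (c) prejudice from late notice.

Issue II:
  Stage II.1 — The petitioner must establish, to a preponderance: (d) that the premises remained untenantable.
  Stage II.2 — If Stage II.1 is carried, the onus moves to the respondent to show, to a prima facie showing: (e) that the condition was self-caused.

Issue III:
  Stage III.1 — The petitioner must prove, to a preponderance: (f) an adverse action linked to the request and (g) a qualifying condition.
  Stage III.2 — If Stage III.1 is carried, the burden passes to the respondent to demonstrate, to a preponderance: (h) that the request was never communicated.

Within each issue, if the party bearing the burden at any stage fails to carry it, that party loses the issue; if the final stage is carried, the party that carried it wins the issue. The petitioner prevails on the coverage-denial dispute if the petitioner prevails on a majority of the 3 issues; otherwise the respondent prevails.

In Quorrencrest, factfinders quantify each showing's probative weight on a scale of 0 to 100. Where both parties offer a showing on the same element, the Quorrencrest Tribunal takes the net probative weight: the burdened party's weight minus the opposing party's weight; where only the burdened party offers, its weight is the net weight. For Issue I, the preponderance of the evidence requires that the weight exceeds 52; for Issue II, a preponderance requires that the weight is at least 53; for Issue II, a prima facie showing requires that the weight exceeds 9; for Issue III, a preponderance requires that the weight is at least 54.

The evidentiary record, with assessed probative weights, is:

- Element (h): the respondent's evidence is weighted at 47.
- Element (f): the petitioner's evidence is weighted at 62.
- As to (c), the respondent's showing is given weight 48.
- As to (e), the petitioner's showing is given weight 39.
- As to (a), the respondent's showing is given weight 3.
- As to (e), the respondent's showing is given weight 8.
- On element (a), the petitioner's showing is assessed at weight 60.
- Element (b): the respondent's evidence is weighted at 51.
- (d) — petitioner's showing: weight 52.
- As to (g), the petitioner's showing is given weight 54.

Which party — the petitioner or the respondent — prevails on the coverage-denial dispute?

— Issue I —
Stage I.1 — burden on petitioner; standard: the preponderance of the evidence (weight exceeds 52).
    (a): 60 − 3 = 57 > 52 [met]
  Stage I.1 carried; the burden shifts to the respondent.
Stage I.2 — burden on respondent; standard: the preponderance of the evidence (weight exceeds 52).
    (b): 51 ≤ 52 [not met]
    (c): 48 ≤ 52 [not met]
  The respondent does not carry Stage I.2.
So the petitioner prevails on this issue.
— Issue II —
Stage II.1 — burden on petitioner; standard: a preponderance (weight is at least 53).
    (d): 52 < 53 [not met]
  Stage II.1 not carried; the petitioner fails its burden.
So the respondent prevails on this issue.
— Issue III —
At Stage III.1 the petitioner must meet a preponderance (weight is at least 54): on (f) the weight is 62, ≥ 54, so (f) meets the standard; on (g) the weight is 54, which does reach 54, so (g) meets the standard.
  Stage III.1 is satisfied; the onus moves to the respondent.
At Stage III.2 the respondent must meet a preponderance (weight is at least 54): on (h) the weight is 47, which does not reach 54, so (h) does not meet the standard.
  Not every element is met, so the respondent fails to carry Stage III.2.
The analysis ends at Stage III.2; the petitioner prevails on this issue.
Per-issue: Issue I → petitioner; Issue II → respondent; Issue III → petitioner. The petitioner must prevail on a majority of issues; overall, the petitioner prevails.

petitioner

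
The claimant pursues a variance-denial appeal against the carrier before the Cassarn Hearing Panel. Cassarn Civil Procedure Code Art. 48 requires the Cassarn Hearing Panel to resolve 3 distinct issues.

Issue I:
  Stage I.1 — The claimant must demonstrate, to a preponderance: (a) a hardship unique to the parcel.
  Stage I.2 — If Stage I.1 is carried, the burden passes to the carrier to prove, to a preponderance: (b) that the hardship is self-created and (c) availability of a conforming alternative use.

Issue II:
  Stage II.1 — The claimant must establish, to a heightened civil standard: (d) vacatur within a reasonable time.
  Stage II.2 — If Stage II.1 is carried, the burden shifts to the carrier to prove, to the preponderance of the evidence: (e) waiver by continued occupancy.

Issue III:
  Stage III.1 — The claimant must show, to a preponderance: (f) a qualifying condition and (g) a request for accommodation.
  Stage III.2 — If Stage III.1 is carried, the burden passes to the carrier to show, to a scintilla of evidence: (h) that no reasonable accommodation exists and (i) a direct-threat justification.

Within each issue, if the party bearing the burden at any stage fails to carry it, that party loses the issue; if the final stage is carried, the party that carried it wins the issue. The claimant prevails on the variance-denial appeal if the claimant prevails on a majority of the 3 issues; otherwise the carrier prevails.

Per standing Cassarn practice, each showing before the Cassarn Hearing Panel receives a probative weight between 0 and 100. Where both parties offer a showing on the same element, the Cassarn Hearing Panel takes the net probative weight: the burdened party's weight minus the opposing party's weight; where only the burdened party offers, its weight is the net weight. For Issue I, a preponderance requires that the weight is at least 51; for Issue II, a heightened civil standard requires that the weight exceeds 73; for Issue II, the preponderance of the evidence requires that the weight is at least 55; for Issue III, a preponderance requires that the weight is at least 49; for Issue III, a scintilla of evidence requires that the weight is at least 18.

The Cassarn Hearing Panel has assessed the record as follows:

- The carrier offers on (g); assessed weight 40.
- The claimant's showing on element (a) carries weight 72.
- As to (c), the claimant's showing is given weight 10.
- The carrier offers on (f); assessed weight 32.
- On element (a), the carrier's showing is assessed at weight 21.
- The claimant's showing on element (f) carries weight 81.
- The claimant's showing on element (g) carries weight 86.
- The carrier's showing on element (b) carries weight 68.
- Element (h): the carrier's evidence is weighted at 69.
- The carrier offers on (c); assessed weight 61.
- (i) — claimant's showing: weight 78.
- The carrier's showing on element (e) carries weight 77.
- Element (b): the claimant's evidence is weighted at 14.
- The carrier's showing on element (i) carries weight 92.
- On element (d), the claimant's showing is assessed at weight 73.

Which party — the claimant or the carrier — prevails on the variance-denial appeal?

carrier

— Issue I —
Stage I.1 (claimant, a preponderance, weight is at least 51): (a) net 72−21=51 ≥ 51 — meets.
  The claimant carries Stage I.1; the carrier now bears the burden.
Stage I.2 (carrier, a preponderance, weight is at least 51): (b) net 68−14=54 ≥ 51 — meets; (c) net 61−10=51 ≥ 51 — meets.
  Stage I.2 carried; the final stage is satisfied.
All stages carried — the carrier prevails on this issue.
— Issue II —
At Stage II.1 the claimant must meet a heightened civil standard (weight exceeds 73): on (d) the weight is 73, ≤ 73, so (d) does not meet the standard.
  The claimant does not carry Stage II.1.
So the carrier prevails on this issue.
— Issue III —
Stage III.1 — burden on claimant; standard: a preponderance (weight is at least 49).
    (f): 81 − 32 = 49 ≥ 49 [met]
    (g): 86 − 40 = 46 < 49 [not met]
  The claimant does not carry Stage III.1.
So the carrier prevails on this issue.
Per-issue: Issue I → carrier; Issue II → carrier; Issue III → carrier. The claimant must prevail on a majority of issues; overall, the carrier prevails.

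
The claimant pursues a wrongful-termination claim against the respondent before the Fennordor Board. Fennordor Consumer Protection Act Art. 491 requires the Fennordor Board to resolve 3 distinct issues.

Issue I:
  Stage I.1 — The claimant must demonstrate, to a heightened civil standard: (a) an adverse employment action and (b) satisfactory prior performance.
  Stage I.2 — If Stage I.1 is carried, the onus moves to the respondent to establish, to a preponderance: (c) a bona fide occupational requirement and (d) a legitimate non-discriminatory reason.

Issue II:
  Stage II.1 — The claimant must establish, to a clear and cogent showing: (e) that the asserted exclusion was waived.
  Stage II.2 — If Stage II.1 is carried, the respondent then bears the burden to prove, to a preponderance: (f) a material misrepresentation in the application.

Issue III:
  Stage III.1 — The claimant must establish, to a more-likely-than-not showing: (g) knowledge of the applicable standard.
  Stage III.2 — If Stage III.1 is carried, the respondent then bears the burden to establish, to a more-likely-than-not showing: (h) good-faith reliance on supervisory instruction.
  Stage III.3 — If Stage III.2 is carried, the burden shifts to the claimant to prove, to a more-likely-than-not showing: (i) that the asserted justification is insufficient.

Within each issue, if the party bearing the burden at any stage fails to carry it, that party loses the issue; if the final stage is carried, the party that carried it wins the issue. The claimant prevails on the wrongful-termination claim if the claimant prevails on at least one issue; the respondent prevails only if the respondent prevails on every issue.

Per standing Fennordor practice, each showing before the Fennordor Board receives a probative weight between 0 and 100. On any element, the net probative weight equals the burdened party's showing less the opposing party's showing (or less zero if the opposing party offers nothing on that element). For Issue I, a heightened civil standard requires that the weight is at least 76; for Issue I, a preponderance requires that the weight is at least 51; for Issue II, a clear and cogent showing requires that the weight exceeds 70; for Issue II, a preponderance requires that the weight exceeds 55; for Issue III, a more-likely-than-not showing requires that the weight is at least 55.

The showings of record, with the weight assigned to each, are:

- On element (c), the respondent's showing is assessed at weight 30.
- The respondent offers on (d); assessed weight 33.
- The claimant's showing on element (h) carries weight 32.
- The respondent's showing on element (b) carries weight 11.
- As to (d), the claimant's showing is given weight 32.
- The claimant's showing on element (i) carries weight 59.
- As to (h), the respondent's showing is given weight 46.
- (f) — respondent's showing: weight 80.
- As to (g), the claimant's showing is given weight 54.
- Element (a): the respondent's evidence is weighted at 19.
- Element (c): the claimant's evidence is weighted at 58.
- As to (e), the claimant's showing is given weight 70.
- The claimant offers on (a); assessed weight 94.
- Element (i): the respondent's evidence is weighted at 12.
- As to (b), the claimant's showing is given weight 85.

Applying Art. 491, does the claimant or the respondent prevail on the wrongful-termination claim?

respondent

— Issue I —
At Stage I.1 the claimant must meet a heightened civil standard (weight is at least 76): on (a) the weight is 94 less the opposing 19 gives net 75, < 76, so (a) does not meet the standard; on (b) the weight is 85 less the opposing 11 gives net 74, < 76, so (b) does not meet the standard.
  The claimant does not carry Stage I.1.
So the respondent prevails on this issue.
— Issue II —
At Stage II.1 the claimant must meet a clear and cogent showing (weight exceeds 70): on (e) the weight is 70, which does not exceed 70, so (e) does not meet the standard.
  Stage II.1 not carried; the claimant fails its burden.
The respondent prevails on this issue.
— Issue III —
At Stage III.1 the claimant must meet a more-likely-than-not showing (weight is at least 55): on (g) the weight is 54, < 55, so (g) does not meet the standard.
  Stage III.1 not carried; the claimant fails its burden.
So the respondent prevails on this issue.
Per-issue: Issue I → respondent; Issue II → respondent; Issue III → respondent. The claimant must prevail on at least one issue; overall, the respondent prevails.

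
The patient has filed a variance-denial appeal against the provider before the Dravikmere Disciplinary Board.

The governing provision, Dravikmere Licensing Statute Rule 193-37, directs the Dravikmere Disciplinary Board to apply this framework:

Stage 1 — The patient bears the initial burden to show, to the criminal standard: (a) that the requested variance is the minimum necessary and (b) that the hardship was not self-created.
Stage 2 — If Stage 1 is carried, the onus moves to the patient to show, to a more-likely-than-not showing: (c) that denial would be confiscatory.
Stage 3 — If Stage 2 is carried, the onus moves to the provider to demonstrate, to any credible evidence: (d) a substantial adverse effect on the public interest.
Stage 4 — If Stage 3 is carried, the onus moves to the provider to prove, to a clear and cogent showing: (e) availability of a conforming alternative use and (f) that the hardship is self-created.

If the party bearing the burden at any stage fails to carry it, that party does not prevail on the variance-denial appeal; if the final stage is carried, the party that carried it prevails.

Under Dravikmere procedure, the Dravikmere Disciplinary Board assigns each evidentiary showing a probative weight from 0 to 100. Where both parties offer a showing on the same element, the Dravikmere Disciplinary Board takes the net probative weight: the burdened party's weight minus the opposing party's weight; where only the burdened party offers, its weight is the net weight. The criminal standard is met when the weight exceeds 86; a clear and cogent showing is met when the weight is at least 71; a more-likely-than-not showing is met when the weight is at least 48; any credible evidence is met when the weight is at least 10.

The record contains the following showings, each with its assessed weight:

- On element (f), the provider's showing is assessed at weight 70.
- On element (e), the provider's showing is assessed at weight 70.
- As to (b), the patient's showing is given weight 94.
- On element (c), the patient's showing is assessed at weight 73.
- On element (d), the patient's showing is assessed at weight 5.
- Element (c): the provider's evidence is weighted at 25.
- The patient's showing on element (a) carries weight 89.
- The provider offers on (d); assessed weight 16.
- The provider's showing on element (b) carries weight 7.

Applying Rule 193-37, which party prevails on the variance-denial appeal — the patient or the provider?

patient

At Stage 1 the patient must meet the criminal standard (weight exceeds 86): on (a) the weight is 89, > 86, so (a) meets the standard; on (b) the weight is 94 less the opposing 7 gives net 87, which does exceed 86, so (b) meets the standard.
  Stage 1 is satisfied; the patient continues to bear the burden.
At Stage 2 the patient must meet a more-likely-than-not showing (weight is at least 48): on (c) the weight is 73 less the opposing 25 gives net 48, which does reach 48, so (c) meets the standard.
  Stage 2 carried; the burden shifts to the provider.
At Stage 3 the provider must meet any credible evidence (weight is at least 10): on (d) the weight is 16 less the opposing 5 gives net 11, which does reach 10, so (d) meets the standard.
  Stage 3 is satisfied; the provider continues to bear the burden.
At Stage 4 the provider must meet a clear and cogent showing (weight is at least 71): on (e) the weight is 70, which does not reach 71, so (e) does not meet the standard; on (f) the weight is 70, which does not reach 71, so (f) does not meet the standard.
  The provider does not carry Stage 4.
So the patient prevails.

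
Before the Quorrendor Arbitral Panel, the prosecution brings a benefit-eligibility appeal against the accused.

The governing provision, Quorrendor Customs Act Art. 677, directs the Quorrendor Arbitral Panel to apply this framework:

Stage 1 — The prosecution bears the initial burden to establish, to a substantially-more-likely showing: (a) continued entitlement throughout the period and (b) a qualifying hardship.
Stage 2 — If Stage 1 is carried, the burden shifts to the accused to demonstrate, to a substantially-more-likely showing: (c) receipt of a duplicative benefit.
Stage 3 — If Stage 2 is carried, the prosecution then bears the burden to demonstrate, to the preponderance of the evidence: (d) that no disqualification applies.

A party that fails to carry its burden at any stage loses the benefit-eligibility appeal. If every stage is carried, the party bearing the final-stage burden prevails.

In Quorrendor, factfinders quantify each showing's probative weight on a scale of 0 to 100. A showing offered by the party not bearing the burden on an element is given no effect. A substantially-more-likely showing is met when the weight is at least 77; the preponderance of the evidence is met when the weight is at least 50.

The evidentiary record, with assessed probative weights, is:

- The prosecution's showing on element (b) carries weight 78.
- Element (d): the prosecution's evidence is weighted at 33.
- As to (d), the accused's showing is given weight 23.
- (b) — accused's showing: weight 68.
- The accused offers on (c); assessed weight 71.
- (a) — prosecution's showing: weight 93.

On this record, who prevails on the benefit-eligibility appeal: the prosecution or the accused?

Stage 1 (prosecution, a substantially-more-likely showing, weight is at least 77): (a) 93 ≥ 77 — meets; (b) 78 (accused's 68 disregarded) ≥ 77 — meets.
  Stage 1 is satisfied; the onus moves to the accused.
Stage 2 (accused, a substantially-more-likely showing, weight is at least 77): (c) 71 < 77 — fails.
  Stage 2 not carried; the accused fails its burden.
The analysis ends at Stage 2; the prosecution prevails.

prosecution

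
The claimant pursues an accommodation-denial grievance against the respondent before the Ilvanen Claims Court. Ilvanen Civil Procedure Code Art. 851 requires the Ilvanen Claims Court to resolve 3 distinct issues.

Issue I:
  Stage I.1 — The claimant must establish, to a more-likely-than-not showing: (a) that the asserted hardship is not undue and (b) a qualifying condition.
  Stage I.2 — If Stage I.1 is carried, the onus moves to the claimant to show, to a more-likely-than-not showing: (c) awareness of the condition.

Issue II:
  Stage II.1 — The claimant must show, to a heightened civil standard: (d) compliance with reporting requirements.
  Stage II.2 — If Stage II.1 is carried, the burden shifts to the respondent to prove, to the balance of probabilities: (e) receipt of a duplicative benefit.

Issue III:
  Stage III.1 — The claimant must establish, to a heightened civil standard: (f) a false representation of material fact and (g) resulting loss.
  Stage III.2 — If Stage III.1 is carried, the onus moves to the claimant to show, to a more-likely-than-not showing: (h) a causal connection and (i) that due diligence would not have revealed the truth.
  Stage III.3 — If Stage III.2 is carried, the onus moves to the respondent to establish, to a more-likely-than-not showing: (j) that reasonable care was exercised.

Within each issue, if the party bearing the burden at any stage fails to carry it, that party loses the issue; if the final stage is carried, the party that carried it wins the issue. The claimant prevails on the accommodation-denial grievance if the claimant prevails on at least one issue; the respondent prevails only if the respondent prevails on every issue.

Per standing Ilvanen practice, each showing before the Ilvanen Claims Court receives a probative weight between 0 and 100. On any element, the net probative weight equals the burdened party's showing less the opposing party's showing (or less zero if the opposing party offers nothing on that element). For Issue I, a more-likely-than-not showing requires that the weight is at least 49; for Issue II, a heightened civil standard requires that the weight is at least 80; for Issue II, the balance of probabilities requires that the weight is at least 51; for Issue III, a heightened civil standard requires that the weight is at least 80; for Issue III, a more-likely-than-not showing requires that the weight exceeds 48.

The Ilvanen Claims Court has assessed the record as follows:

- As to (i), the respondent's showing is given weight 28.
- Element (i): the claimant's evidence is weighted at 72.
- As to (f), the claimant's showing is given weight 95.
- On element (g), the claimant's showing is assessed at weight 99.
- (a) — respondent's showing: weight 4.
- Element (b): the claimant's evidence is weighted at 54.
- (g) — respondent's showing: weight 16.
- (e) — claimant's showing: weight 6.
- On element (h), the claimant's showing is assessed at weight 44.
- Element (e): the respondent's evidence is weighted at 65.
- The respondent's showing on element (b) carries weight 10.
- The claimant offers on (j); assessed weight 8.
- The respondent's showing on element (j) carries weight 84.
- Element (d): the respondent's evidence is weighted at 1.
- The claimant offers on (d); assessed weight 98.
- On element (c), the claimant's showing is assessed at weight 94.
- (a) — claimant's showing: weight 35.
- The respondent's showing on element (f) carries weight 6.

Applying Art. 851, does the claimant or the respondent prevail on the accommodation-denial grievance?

respondent

— Issue I —
At Stage I.1 the claimant must meet a more-likely-than-not showing (weight is at least 49): on (a) the weight is 35 less the opposing 4 gives net 31, which does not reach 49, so (a) does not meet the standard; on (b) the weight is 54 less the opposing 10 gives net 44, which does not reach 49, so (b) does not meet the standard.
  Stage I.1 not carried; the claimant fails its burden.
The respondent prevails on this issue.
— Issue II —
At Stage II.1 the claimant must meet a heightened civil standard (weight is at least 80): on (d) the weight is 98 less the opposing 1 gives net 97, ≥ 80, so (d) meets the standard.
  Stage II.1 carried; the burden shifts to the respondent.
At Stage II.2 the respondent must meet the balance of probabilities (weight is at least 51): on (e) the weight is 65 less the opposing 6 gives net 59, which does reach 51, so (e) meets the standard.
  All elements met at the final stage.
With every stage satisfied, the respondent prevails on this issue.
— Issue III —
At Stage III.1 the claimant must meet a heightened civil standard (weight is at least 80): on (f) the weight is 95 less the opposing 6 gives net 89, which does reach 80, so (f) meets the standard; on (g) the weight is 99 less the opposing 16 gives net 83, ≥ 80, so (g) meets the standard.
  All elements met. The claimant retains the burden for Stage III.2.
At Stage III.2 the claimant must meet a more-likely-than-not showing (weight exceeds 48): on (h) the weight is 44, which does not exceed 48, so (h) does not meet the standard; on (i) the weight is 72 less the opposing 28 gives net 44, ≤ 48, so (i) does not meet the standard.
  The claimant does not carry Stage III.2.
The respondent prevails on this issue.
Per-issue: Issue I → respondent; Issue II → respondent; Issue III → respondent. The claimant must prevail on at least one issue; overall, the respondent prevails.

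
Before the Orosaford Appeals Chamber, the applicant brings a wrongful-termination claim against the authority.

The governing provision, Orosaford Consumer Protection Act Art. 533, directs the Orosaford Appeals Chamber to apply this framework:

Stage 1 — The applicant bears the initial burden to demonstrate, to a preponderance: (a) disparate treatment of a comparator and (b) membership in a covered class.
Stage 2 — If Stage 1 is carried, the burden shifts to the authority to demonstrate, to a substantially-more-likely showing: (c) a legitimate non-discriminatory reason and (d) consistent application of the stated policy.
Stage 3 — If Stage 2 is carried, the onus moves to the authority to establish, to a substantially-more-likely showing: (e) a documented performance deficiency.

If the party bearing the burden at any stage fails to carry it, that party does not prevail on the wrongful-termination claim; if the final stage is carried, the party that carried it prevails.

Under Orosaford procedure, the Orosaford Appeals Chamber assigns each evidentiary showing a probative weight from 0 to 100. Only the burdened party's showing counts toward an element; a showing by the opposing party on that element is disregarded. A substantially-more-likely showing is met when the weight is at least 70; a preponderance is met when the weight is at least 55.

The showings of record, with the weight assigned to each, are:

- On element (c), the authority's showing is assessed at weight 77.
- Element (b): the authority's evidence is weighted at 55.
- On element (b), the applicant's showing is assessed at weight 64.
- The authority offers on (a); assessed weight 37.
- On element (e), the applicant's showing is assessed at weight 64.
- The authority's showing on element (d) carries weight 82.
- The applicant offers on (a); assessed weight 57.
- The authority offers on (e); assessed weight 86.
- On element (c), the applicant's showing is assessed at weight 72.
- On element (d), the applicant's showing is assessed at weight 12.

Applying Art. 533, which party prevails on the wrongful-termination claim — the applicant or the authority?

Stage 1 (applicant, a preponderance, weight is at least 55): (a) 57 (authority's 37 disregarded) ≥ 55 — meets; (b) 64 (authority's 55 disregarded) ≥ 55 — meets.
  Stage 1 carried; the burden shifts to the authority.
Stage 2 (authority, a substantially-more-likely showing, weight is at least 70): (c) 77 (applicant's 72 disregarded) ≥ 70 — meets; (d) 82 (applicant's 12 disregarded) ≥ 70 — meets.
  Stage 2 is satisfied; the authority continues to bear the burden.
Stage 3 (authority, a substantially-more-likely showing, weight is at least 70): (e) 86 (applicant's 64 disregarded) ≥ 70 — meets.
  The authority carries the last stage.
Every stage carried; the authority prevails.

authority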